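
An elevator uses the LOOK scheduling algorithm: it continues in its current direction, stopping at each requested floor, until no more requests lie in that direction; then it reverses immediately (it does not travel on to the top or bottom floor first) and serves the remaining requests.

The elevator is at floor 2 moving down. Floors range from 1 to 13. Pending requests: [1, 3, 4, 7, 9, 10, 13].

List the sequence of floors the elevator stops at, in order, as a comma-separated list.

Answer: 1, 3, 4, 7, 9, 10, 13

Derivation:
Current: 2, moving DOWN
Serve below first (descending): [1]
Then reverse, serve above (ascending): [3, 4, 7, 9, 10, 13]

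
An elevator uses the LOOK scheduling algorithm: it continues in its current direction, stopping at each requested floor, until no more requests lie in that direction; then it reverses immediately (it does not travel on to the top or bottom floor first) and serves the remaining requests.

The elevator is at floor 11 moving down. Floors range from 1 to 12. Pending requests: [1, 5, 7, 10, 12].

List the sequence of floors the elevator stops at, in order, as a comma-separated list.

Current: 11, moving DOWN
Serve below first (descending): [10, 7, 5, 1]
Then reverse, serve above (ascending): [12]

Answer: 10, 7, 5, 1, 12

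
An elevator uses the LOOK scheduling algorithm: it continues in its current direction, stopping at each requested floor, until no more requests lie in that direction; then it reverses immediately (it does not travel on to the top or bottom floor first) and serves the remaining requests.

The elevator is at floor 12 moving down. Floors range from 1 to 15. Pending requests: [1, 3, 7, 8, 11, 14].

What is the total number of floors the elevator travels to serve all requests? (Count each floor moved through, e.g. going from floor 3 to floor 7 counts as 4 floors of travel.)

Answer: 24

Derivation:
Start at floor 12 moving down, LOOK stop order: [11, 8, 7, 3, 1, 14]
  12 → 11: |11-12| = 1, total = 1
  11 → 8: |8-11| = 3, total = 4
  8 → 7: |7-8| = 1, total = 5
  7 → 3: |3-7| = 4, total = 9
  3 → 1: |1-3| = 2, total = 11
  1 → 14: |14-1| = 13, total = 24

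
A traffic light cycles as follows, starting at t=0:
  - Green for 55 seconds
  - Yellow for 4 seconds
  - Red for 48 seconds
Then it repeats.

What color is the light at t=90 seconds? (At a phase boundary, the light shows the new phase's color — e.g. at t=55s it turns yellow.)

Answer: red

Derivation:
Cycle length = 55 + 4 + 48 = 107s
t = 90, phase_t = 90 mod 107 = 90
90 >= 59 → RED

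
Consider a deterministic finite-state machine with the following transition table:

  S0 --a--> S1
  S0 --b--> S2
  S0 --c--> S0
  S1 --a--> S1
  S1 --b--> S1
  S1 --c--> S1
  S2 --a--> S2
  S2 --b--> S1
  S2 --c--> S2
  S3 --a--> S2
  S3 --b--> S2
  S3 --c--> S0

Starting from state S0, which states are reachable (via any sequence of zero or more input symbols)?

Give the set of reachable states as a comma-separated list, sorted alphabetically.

Answer: S0, S1, S2

Derivation:
BFS from S0:
  visit S0: S0--a-->S1 (new), S0--b-->S2 (new), S0--c-->S0 (seen)
  visit S1: S1--a-->S1 (seen), S1--b-->S1 (seen), S1--c-->S1 (seen)
  visit S2: S2--a-->S2 (seen), S2--b-->S1 (seen), S2--c-->S2 (seen)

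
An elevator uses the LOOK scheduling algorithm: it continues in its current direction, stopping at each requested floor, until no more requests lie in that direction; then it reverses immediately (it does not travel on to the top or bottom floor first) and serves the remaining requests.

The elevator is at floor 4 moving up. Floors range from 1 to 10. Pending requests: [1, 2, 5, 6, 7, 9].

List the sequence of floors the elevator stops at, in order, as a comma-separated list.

Current: 4, moving UP
Serve above first (ascending): [5, 6, 7, 9]
Then reverse, serve below (descending): [2, 1]

Answer: 5, 6, 7, 9, 2, 1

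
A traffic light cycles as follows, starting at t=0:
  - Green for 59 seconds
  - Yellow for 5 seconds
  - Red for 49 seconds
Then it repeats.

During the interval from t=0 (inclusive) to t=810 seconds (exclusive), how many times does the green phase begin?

Cycle = 59+5+49 = 113s
green phase starts at t = k*113 + 0 for k=0,1,2,...
Need k*113+0 < 810 → k < 7.168
k ∈ {0, ..., 7} → 8 starts

Answer: 8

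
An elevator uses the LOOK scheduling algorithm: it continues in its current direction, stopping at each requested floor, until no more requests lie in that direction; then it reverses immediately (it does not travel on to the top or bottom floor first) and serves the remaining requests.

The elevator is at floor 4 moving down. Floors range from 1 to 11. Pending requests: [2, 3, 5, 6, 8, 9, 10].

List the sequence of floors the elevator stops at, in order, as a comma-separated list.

Answer: 3, 2, 5, 6, 8, 9, 10

Derivation:
Current: 4, moving DOWN
Serve below first (descending): [3, 2]
Then reverse, serve above (ascending): [5, 6, 8, 9, 10]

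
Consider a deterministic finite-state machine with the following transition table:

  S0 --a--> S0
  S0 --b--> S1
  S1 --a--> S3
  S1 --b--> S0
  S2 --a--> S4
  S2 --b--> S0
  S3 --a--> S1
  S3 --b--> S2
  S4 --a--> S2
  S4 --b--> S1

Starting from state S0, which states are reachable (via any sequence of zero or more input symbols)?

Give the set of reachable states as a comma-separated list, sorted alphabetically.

BFS from S0:
  visit S0: S0--a-->S0 (seen), S0--b-->S1 (new)
  visit S1: S1--a-->S3 (new), S1--b-->S0 (seen)
  visit S3: S3--a-->S1 (seen), S3--b-->S2 (new)
  visit S2: S2--a-->S4 (new), S2--b-->S0 (seen)
  visit S4: S4--a-->S2 (seen), S4--b-->S1 (seen)

Answer: S0, S1, S2, S3, S4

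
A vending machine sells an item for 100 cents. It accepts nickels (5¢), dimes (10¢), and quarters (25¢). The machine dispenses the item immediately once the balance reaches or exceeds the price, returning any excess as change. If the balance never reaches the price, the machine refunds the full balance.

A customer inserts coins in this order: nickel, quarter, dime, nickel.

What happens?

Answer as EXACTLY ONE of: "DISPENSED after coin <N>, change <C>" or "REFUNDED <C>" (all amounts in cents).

Answer: REFUNDED 45

Derivation:
Price: 100¢
Coin 1 (nickel, 5¢): balance = 5¢
Coin 2 (quarter, 25¢): balance = 30¢
Coin 3 (dime, 10¢): balance = 40¢
Coin 4 (nickel, 5¢): balance = 45¢
All coins inserted, balance 45¢ < price 100¢ → REFUND 45¢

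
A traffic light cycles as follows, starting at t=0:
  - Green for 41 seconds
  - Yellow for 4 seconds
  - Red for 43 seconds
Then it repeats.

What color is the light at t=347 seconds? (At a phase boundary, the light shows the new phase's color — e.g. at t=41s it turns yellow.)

Cycle length = 41 + 4 + 43 = 88s
t = 347, phase_t = 347 mod 88 = 83
83 >= 45 → RED

Answer: red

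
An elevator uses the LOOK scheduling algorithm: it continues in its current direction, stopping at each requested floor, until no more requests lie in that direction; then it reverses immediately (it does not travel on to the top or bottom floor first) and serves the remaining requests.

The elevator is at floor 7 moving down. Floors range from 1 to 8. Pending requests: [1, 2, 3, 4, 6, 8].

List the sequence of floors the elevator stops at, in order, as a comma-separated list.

Answer: 6, 4, 3, 2, 1, 8

Derivation:
Current: 7, moving DOWN
Serve below first (descending): [6, 4, 3, 2, 1]
Then reverse, serve above (ascending): [8]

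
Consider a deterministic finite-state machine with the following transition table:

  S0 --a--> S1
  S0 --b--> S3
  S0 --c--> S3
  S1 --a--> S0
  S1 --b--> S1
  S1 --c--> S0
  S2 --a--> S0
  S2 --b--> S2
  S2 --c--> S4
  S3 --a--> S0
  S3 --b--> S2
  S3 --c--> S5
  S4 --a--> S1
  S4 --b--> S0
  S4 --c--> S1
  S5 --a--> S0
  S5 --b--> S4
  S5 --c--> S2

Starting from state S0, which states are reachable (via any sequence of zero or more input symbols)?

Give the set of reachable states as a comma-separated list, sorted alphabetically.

BFS from S0:
  visit S0: S0--a-->S1 (new), S0--b-->S3 (new), S0--c-->S3 (seen)
  visit S1: S1--a-->S0 (seen), S1--b-->S1 (seen), S1--c-->S0 (seen)
  visit S3: S3--a-->S0 (seen), S3--b-->S2 (new), S3--c-->S5 (new)
  visit S2: S2--a-->S0 (seen), S2--b-->S2 (seen), S2--c-->S4 (new)
  visit S5: S5--a-->S0 (seen), S5--b-->S4 (seen), S5--c-->S2 (seen)
  visit S4: S4--a-->S1 (seen), S4--b-->S0 (seen), S4--c-->S1 (seen)

Answer: S0, S1, S2, S3, S4, S5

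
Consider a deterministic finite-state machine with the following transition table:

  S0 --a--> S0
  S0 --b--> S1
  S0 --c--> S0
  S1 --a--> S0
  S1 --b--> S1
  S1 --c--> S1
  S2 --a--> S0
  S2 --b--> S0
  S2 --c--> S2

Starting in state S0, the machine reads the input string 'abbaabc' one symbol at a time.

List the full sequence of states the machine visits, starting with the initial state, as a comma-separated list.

Answer: S0, S0, S1, S1, S0, S0, S1, S1

Derivation:
Start: S0
  read 'a': S0 --a--> S0
  read 'b': S0 --b--> S1
  read 'b': S1 --b--> S1
  read 'a': S1 --a--> S0
  read 'a': S0 --a--> S0
  read 'b': S0 --b--> S1
  read 'c': S1 --c--> S1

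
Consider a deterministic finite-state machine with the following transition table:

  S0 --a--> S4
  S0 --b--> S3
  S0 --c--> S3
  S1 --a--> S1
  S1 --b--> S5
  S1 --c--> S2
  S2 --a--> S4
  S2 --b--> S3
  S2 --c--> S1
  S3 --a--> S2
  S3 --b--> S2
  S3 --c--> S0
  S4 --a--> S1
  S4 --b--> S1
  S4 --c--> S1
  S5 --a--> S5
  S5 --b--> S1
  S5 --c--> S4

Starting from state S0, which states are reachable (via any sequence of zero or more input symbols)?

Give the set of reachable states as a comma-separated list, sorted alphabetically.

Answer: S0, S1, S2, S3, S4, S5

Derivation:
BFS from S0:
  visit S0: S0--a-->S4 (new), S0--b-->S3 (new), S0--c-->S3 (seen)
  visit S4: S4--a-->S1 (new), S4--b-->S1 (seen), S4--c-->S1 (seen)
  visit S3: S3--a-->S2 (new), S3--b-->S2 (seen), S3--c-->S0 (seen)
  visit S1: S1--a-->S1 (seen), S1--b-->S5 (new), S1--c-->S2 (seen)
  visit S2: S2--a-->S4 (seen), S2--b-->S3 (seen), S2--c-->S1 (seen)
  visit S5: S5--a-->S5 (seen), S5--b-->S1 (seen), S5--c-->S4 (seen)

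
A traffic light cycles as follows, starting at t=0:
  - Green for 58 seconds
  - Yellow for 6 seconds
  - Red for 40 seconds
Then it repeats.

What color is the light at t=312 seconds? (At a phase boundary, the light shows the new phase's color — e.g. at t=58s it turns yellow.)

Answer: green

Derivation:
Cycle length = 58 + 6 + 40 = 104s
t = 312, phase_t = 312 mod 104 = 0
0 < 58 (green end) → GREEN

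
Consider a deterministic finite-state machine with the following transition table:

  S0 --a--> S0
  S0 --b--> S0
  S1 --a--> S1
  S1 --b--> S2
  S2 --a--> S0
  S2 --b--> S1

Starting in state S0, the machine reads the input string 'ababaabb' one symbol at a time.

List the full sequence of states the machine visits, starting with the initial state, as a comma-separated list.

Answer: S0, S0, S0, S0, S0, S0, S0, S0, S0

Derivation:
Start: S0
  read 'a': S0 --a--> S0
  read 'b': S0 --b--> S0
  read 'a': S0 --a--> S0
  read 'b': S0 --b--> S0
  read 'a': S0 --a--> S0
  read 'a': S0 --a--> S0
  read 'b': S0 --b--> S0
  read 'b': S0 --b--> S0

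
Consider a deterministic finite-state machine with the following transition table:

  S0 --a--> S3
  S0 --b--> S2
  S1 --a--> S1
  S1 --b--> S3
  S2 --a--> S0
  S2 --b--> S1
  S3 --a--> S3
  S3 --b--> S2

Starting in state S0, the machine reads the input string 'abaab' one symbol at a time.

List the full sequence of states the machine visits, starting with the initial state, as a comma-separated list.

Start: S0
  read 'a': S0 --a--> S3
  read 'b': S3 --b--> S2
  read 'a': S2 --a--> S0
  read 'a': S0 --a--> S3
  read 'b': S3 --b--> S2

Answer: S0, S3, S2, S0, S3, S2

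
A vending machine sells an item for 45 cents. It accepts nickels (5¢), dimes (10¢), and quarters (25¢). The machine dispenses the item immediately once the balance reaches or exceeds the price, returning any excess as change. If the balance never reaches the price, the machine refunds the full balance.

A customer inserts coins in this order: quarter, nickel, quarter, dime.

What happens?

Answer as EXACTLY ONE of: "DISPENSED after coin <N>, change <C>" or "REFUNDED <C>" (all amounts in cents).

Answer: DISPENSED after coin 3, change 10

Derivation:
Price: 45¢
Coin 1 (quarter, 25¢): balance = 25¢
Coin 2 (nickel, 5¢): balance = 30¢
Coin 3 (quarter, 25¢): balance = 55¢
  → balance >= price → DISPENSE, change = 55 - 45 = 10¢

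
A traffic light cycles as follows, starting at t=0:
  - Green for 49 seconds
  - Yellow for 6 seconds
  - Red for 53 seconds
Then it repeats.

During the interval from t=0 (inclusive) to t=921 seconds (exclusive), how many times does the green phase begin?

Answer: 9

Derivation:
Cycle = 49+6+53 = 108s
green phase starts at t = k*108 + 0 for k=0,1,2,...
Need k*108+0 < 921 → k < 8.528
k ∈ {0, ..., 8} → 9 starts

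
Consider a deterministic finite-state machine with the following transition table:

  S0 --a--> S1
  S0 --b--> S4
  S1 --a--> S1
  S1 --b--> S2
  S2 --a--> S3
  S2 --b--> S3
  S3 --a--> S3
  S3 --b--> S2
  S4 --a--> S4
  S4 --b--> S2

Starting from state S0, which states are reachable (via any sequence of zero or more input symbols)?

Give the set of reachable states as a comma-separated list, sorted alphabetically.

Answer: S0, S1, S2, S3, S4

Derivation:
BFS from S0:
  visit S0: S0--a-->S1 (new), S0--b-->S4 (new)
  visit S1: S1--a-->S1 (seen), S1--b-->S2 (new)
  visit S4: S4--a-->S4 (seen), S4--b-->S2 (seen)
  visit S2: S2--a-->S3 (new), S2--b-->S3 (seen)
  visit S3: S3--a-->S3 (seen), S3--b-->S2 (seen)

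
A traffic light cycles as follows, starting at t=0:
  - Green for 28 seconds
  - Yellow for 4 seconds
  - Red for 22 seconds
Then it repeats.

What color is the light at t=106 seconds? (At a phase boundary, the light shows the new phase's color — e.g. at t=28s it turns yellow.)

Cycle length = 28 + 4 + 22 = 54s
t = 106, phase_t = 106 mod 54 = 52
52 >= 32 → RED

Answer: red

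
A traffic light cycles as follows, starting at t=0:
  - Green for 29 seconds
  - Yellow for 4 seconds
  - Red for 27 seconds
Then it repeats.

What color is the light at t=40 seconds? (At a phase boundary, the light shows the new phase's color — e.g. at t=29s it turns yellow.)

Cycle length = 29 + 4 + 27 = 60s
t = 40, phase_t = 40 mod 60 = 40
40 >= 33 → RED

Answer: red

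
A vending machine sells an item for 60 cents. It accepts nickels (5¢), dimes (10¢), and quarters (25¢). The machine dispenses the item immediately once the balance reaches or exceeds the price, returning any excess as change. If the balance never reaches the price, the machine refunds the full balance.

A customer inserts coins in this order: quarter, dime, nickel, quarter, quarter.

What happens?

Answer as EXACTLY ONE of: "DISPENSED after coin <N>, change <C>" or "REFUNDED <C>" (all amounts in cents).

Price: 60¢
Coin 1 (quarter, 25¢): balance = 25¢
Coin 2 (dime, 10¢): balance = 35¢
Coin 3 (nickel, 5¢): balance = 40¢
Coin 4 (quarter, 25¢): balance = 65¢
  → balance >= price → DISPENSE, change = 65 - 60 = 5¢

Answer: DISPENSED after coin 4, change 5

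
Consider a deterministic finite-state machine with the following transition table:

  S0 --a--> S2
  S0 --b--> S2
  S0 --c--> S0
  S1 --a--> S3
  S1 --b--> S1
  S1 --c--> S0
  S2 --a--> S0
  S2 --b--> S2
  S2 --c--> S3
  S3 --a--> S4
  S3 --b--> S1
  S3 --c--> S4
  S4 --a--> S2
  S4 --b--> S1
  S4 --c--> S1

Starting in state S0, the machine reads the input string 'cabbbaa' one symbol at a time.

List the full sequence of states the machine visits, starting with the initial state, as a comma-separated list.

Start: S0
  read 'c': S0 --c--> S0
  read 'a': S0 --a--> S2
  read 'b': S2 --b--> S2
  read 'b': S2 --b--> S2
  read 'b': S2 --b--> S2
  read 'a': S2 --a--> S0
  read 'a': S0 --a--> S2

Answer: S0, S0, S2, S2, S2, S2, S0, S2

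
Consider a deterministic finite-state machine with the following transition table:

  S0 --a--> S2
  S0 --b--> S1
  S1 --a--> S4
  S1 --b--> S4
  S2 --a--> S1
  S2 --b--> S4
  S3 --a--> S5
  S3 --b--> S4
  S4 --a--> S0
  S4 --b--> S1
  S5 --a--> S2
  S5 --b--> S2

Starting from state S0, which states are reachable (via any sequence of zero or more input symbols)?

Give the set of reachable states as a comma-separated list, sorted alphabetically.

BFS from S0:
  visit S0: S0--a-->S2 (new), S0--b-->S1 (new)
  visit S2: S2--a-->S1 (seen), S2--b-->S4 (new)
  visit S1: S1--a-->S4 (seen), S1--b-->S4 (seen)
  visit S4: S4--a-->S0 (seen), S4--b-->S1 (seen)

Answer: S0, S1, S2, S4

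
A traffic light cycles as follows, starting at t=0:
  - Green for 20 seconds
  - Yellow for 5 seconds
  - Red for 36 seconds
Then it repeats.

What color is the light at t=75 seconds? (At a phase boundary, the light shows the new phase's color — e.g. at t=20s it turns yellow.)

Cycle length = 20 + 5 + 36 = 61s
t = 75, phase_t = 75 mod 61 = 14
14 < 20 (green end) → GREEN

Answer: green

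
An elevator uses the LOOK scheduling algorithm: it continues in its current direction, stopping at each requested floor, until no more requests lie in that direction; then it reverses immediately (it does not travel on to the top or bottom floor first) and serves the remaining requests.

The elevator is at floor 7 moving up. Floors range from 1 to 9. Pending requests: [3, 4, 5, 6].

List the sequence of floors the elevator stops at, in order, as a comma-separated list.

Current: 7, moving UP
Serve above first (ascending): []
Then reverse, serve below (descending): [6, 5, 4, 3]

Answer: 6, 5, 4, 3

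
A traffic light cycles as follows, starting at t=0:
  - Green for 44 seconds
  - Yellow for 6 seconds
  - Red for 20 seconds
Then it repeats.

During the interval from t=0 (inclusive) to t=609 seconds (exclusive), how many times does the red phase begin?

Answer: 8

Derivation:
Cycle = 44+6+20 = 70s
red phase starts at t = k*70 + 50 for k=0,1,2,...
Need k*70+50 < 609 → k < 7.986
k ∈ {0, ..., 7} → 8 starts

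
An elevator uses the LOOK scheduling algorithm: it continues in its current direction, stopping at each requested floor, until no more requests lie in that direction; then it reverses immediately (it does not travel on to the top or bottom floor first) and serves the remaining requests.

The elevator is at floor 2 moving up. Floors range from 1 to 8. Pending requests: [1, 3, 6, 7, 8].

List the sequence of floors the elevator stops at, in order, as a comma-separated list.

Answer: 3, 6, 7, 8, 1

Derivation:
Current: 2, moving UP
Serve above first (ascending): [3, 6, 7, 8]
Then reverse, serve below (descending): [1]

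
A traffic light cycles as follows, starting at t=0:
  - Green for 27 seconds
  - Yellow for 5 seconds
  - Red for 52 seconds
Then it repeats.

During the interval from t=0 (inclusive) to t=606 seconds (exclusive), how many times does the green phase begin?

Cycle = 27+5+52 = 84s
green phase starts at t = k*84 + 0 for k=0,1,2,...
Need k*84+0 < 606 → k < 7.214
k ∈ {0, ..., 7} → 8 starts

Answer: 8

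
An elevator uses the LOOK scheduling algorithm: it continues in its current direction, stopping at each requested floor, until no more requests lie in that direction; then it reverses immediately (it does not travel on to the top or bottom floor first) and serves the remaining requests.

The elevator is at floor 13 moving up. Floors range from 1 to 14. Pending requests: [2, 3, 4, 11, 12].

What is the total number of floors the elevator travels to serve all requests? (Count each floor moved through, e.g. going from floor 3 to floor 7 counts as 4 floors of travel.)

Start at floor 13 moving up, LOOK stop order: [12, 11, 4, 3, 2]
  13 → 12: |12-13| = 1, total = 1
  12 → 11: |11-12| = 1, total = 2
  11 → 4: |4-11| = 7, total = 9
  4 → 3: |3-4| = 1, total = 10
  3 → 2: |2-3| = 1, total = 11

Answer: 11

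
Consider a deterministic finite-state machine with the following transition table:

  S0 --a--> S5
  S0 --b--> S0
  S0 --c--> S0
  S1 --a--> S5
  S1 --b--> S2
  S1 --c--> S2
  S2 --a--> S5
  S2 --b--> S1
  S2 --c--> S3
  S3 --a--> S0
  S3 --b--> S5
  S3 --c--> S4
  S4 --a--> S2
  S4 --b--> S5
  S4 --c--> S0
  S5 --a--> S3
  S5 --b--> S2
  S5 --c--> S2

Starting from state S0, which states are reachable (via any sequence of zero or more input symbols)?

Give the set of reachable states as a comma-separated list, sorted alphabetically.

BFS from S0:
  visit S0: S0--a-->S5 (new), S0--b-->S0 (seen), S0--c-->S0 (seen)
  visit S5: S5--a-->S3 (new), S5--b-->S2 (new), S5--c-->S2 (seen)
  visit S3: S3--a-->S0 (seen), S3--b-->S5 (seen), S3--c-->S4 (new)
  visit S2: S2--a-->S5 (seen), S2--b-->S1 (new), S2--c-->S3 (seen)
  visit S4: S4--a-->S2 (seen), S4--b-->S5 (seen), S4--c-->S0 (seen)
  visit S1: S1--a-->S5 (seen), S1--b-->S2 (seen), S1--c-->S2 (seen)

Answer: S0, S1, S2, S3, S4, S5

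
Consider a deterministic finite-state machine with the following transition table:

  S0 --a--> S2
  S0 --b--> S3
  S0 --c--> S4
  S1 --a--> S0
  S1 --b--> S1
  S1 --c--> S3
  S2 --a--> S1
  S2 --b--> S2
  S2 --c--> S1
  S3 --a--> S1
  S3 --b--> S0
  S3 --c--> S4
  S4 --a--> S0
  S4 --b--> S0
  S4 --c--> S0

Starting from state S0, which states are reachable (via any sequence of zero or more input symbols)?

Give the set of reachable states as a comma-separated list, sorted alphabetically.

BFS from S0:
  visit S0: S0--a-->S2 (new), S0--b-->S3 (new), S0--c-->S4 (new)
  visit S2: S2--a-->S1 (new), S2--b-->S2 (seen), S2--c-->S1 (seen)
  visit S3: S3--a-->S1 (seen), S3--b-->S0 (seen), S3--c-->S4 (seen)
  visit S4: S4--a-->S0 (seen), S4--b-->S0 (seen), S4--c-->S0 (seen)
  visit S1: S1--a-->S0 (seen), S1--b-->S1 (seen), S1--c-->S3 (seen)

Answer: S0, S1, S2, S3, S4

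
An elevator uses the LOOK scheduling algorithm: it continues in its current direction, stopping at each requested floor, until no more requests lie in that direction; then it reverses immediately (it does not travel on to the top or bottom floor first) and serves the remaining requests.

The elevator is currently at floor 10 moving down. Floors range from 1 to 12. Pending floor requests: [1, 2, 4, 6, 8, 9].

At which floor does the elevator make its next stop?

Answer: 9

Derivation:
Current floor: 10, direction: down
Requests above: []
Requests below: [1, 2, 4, 6, 8, 9]
Moving down and requests lie below → nearest below is max([1, 2, 4, 6, 8, 9]) = 9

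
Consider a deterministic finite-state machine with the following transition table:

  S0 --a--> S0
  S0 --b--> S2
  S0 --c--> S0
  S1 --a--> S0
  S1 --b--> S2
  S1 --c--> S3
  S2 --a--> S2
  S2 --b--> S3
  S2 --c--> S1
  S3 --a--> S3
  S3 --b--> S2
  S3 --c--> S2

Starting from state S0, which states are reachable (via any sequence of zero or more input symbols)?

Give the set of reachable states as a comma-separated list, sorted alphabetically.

BFS from S0:
  visit S0: S0--a-->S0 (seen), S0--b-->S2 (new), S0--c-->S0 (seen)
  visit S2: S2--a-->S2 (seen), S2--b-->S3 (new), S2--c-->S1 (new)
  visit S3: S3--a-->S3 (seen), S3--b-->S2 (seen), S3--c-->S2 (seen)
  visit S1: S1--a-->S0 (seen), S1--b-->S2 (seen), S1--c-->S3 (seen)

Answer: S0, S1, S2, S3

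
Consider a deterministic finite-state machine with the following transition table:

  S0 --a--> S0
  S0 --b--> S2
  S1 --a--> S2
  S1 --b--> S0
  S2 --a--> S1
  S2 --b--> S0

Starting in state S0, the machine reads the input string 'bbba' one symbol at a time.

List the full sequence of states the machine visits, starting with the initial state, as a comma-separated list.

Answer: S0, S2, S0, S2, S1

Derivation:
Start: S0
  read 'b': S0 --b--> S2
  read 'b': S2 --b--> S0
  read 'b': S0 --b--> S2
  read 'a': S2 --a--> S1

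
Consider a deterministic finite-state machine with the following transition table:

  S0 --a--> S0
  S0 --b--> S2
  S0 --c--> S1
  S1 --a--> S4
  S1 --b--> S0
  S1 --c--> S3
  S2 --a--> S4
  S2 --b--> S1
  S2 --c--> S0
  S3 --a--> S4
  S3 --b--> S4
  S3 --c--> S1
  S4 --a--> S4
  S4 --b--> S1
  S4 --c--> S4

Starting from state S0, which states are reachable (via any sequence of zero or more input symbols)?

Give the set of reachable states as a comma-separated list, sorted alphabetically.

BFS from S0:
  visit S0: S0--a-->S0 (seen), S0--b-->S2 (new), S0--c-->S1 (new)
  visit S2: S2--a-->S4 (new), S2--b-->S1 (seen), S2--c-->S0 (seen)
  visit S1: S1--a-->S4 (seen), S1--b-->S0 (seen), S1--c-->S3 (new)
  visit S4: S4--a-->S4 (seen), S4--b-->S1 (seen), S4--c-->S4 (seen)
  visit S3: S3--a-->S4 (seen), S3--b-->S4 (seen), S3--c-->S1 (seen)

Answer: S0, S1, S2, S3, S4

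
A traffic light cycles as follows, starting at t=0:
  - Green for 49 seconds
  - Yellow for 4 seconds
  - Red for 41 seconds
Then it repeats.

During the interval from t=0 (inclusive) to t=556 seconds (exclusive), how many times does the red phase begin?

Cycle = 49+4+41 = 94s
red phase starts at t = k*94 + 53 for k=0,1,2,...
Need k*94+53 < 556 → k < 5.351
k ∈ {0, ..., 5} → 6 starts

Answer: 6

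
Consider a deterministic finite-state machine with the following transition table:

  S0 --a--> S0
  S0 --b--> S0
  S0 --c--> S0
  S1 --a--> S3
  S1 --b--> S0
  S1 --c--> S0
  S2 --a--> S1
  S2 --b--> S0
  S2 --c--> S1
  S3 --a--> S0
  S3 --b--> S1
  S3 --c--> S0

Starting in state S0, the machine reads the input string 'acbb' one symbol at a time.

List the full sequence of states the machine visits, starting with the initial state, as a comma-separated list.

Answer: S0, S0, S0, S0, S0

Derivation:
Start: S0
  read 'a': S0 --a--> S0
  read 'c': S0 --c--> S0
  read 'b': S0 --b--> S0
  read 'b': S0 --b--> S0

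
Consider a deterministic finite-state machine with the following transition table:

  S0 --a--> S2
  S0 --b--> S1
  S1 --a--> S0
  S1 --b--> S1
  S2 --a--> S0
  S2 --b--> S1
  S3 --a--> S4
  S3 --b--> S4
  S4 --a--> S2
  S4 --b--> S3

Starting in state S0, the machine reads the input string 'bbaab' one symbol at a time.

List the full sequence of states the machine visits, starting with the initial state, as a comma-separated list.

Start: S0
  read 'b': S0 --b--> S1
  read 'b': S1 --b--> S1
  read 'a': S1 --a--> S0
  read 'a': S0 --a--> S2
  read 'b': S2 --b--> S1

Answer: S0, S1, S1, S0, S2, S1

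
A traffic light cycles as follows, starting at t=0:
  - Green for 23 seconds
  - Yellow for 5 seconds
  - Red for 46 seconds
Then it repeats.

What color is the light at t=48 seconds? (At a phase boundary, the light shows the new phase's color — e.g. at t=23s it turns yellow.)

Cycle length = 23 + 5 + 46 = 74s
t = 48, phase_t = 48 mod 74 = 48
48 >= 28 → RED

Answer: red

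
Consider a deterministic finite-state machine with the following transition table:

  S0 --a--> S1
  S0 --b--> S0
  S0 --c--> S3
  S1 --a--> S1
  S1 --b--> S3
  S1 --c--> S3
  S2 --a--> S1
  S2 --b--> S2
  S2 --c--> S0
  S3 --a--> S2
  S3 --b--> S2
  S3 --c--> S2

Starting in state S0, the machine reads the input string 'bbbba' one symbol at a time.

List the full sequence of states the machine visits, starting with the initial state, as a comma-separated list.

Answer: S0, S0, S0, S0, S0, S1

Derivation:
Start: S0
  read 'b': S0 --b--> S0
  read 'b': S0 --b--> S0
  read 'b': S0 --b--> S0
  read 'b': S0 --b--> S0
  read 'a': S0 --a--> S1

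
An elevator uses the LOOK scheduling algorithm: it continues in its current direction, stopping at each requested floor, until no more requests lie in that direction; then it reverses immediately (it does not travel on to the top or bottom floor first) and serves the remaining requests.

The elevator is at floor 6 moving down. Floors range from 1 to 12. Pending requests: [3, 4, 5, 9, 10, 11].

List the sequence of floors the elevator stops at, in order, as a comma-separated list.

Answer: 5, 4, 3, 9, 10, 11

Derivation:
Current: 6, moving DOWN
Serve below first (descending): [5, 4, 3]
Then reverse, serve above (ascending): [9, 10, 11]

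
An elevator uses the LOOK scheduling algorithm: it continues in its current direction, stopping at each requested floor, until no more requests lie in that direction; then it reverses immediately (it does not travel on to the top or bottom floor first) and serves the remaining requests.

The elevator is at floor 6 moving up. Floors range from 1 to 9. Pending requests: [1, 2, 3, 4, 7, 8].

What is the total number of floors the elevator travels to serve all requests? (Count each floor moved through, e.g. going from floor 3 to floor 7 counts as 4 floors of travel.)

Start at floor 6 moving up, LOOK stop order: [7, 8, 4, 3, 2, 1]
  6 → 7: |7-6| = 1, total = 1
  7 → 8: |8-7| = 1, total = 2
  8 → 4: |4-8| = 4, total = 6
  4 → 3: |3-4| = 1, total = 7
  3 → 2: |2-3| = 1, total = 8
  2 → 1: |1-2| = 1, total = 9

Answer: 9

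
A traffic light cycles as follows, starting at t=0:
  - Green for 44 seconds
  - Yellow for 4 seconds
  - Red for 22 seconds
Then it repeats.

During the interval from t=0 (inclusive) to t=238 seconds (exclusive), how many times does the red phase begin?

Cycle = 44+4+22 = 70s
red phase starts at t = k*70 + 48 for k=0,1,2,...
Need k*70+48 < 238 → k < 2.714
k ∈ {0, ..., 2} → 3 starts

Answer: 3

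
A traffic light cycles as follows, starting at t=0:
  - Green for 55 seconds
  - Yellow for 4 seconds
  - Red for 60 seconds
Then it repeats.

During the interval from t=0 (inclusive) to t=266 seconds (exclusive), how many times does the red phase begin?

Cycle = 55+4+60 = 119s
red phase starts at t = k*119 + 59 for k=0,1,2,...
Need k*119+59 < 266 → k < 1.739
k ∈ {0, ..., 1} → 2 starts

Answer: 2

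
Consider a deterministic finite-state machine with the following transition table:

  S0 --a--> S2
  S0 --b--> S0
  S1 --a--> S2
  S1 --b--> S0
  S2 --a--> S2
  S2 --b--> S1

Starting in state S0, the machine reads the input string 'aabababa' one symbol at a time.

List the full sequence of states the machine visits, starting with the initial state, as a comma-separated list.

Answer: S0, S2, S2, S1, S2, S1, S2, S1, S2

Derivation:
Start: S0
  read 'a': S0 --a--> S2
  read 'a': S2 --a--> S2
  read 'b': S2 --b--> S1
  read 'a': S1 --a--> S2
  read 'b': S2 --b--> S1
  read 'a': S1 --a--> S2
  read 'b': S2 --b--> S1
  read 'a': S1 --a--> S2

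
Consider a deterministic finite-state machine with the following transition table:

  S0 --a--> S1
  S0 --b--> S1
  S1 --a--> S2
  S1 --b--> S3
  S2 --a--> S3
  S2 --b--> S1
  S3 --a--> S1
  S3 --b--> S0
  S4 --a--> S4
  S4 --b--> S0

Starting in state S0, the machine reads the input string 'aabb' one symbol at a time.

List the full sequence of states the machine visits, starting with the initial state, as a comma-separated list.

Start: S0
  read 'a': S0 --a--> S1
  read 'a': S1 --a--> S2
  read 'b': S2 --b--> S1
  read 'b': S1 --b--> S3

Answer: S0, S1, S2, S1, S3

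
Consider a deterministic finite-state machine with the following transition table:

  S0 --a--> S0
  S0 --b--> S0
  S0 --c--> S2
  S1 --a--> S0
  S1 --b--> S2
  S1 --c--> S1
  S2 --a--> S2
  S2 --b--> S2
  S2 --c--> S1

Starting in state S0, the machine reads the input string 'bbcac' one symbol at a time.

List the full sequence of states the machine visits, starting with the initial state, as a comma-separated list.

Answer: S0, S0, S0, S2, S2, S1

Derivation:
Start: S0
  read 'b': S0 --b--> S0
  read 'b': S0 --b--> S0
  read 'c': S0 --c--> S2
  read 'a': S2 --a--> S2
  read 'c': S2 --c--> S1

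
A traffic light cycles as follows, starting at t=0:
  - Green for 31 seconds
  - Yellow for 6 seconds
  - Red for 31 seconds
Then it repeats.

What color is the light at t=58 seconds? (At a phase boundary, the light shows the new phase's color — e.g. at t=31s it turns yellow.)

Cycle length = 31 + 6 + 31 = 68s
t = 58, phase_t = 58 mod 68 = 58
58 >= 37 → RED

Answer: red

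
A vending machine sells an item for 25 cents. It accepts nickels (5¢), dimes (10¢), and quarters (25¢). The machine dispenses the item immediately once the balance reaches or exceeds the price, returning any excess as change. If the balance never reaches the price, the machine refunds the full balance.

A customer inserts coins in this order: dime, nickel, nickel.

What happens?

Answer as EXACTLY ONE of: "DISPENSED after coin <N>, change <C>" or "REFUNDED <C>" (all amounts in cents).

Price: 25¢
Coin 1 (dime, 10¢): balance = 10¢
Coin 2 (nickel, 5¢): balance = 15¢
Coin 3 (nickel, 5¢): balance = 20¢
All coins inserted, balance 20¢ < price 25¢ → REFUND 20¢

Answer: REFUNDED 20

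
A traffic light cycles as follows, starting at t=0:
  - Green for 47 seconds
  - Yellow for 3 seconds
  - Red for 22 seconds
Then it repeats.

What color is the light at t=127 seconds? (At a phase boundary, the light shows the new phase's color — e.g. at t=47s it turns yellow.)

Cycle length = 47 + 3 + 22 = 72s
t = 127, phase_t = 127 mod 72 = 55
55 >= 50 → RED

Answer: red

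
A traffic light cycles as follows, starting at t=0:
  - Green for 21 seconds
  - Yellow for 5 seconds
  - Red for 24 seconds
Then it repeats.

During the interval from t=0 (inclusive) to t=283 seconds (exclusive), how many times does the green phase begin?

Answer: 6

Derivation:
Cycle = 21+5+24 = 50s
green phase starts at t = k*50 + 0 for k=0,1,2,...
Need k*50+0 < 283 → k < 5.660
k ∈ {0, ..., 5} → 6 starts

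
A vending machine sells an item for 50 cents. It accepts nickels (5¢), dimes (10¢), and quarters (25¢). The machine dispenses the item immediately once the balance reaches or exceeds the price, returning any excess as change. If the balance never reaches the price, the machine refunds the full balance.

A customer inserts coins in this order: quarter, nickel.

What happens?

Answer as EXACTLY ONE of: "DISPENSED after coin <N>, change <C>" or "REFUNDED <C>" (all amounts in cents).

Answer: REFUNDED 30

Derivation:
Price: 50¢
Coin 1 (quarter, 25¢): balance = 25¢
Coin 2 (nickel, 5¢): balance = 30¢
All coins inserted, balance 30¢ < price 50¢ → REFUND 30¢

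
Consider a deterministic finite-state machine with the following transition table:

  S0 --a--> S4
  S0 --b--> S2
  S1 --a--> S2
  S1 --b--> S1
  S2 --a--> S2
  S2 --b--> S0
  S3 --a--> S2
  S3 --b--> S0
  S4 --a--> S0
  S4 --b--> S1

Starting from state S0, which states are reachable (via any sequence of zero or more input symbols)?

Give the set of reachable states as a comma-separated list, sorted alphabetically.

BFS from S0:
  visit S0: S0--a-->S4 (new), S0--b-->S2 (new)
  visit S4: S4--a-->S0 (seen), S4--b-->S1 (new)
  visit S2: S2--a-->S2 (seen), S2--b-->S0 (seen)
  visit S1: S1--a-->S2 (seen), S1--b-->S1 (seen)

Answer: S0, S1, S2, S4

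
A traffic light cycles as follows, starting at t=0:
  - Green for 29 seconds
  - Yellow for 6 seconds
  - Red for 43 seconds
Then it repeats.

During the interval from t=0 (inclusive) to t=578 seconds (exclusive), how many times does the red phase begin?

Answer: 7

Derivation:
Cycle = 29+6+43 = 78s
red phase starts at t = k*78 + 35 for k=0,1,2,...
Need k*78+35 < 578 → k < 6.962
k ∈ {0, ..., 6} → 7 starts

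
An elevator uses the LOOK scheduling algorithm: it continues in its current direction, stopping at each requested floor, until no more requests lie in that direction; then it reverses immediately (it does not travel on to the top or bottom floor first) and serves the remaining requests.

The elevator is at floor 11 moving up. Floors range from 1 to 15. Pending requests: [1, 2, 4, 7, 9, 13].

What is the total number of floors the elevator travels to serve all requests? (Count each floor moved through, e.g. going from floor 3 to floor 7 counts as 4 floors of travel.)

Answer: 14

Derivation:
Start at floor 11 moving up, LOOK stop order: [13, 9, 7, 4, 2, 1]
  11 → 13: |13-11| = 2, total = 2
  13 → 9: |9-13| = 4, total = 6
  9 → 7: |7-9| = 2, total = 8
  7 → 4: |4-7| = 3, total = 11
  4 → 2: |2-4| = 2, total = 13
  2 → 1: |1-2| = 1, total = 14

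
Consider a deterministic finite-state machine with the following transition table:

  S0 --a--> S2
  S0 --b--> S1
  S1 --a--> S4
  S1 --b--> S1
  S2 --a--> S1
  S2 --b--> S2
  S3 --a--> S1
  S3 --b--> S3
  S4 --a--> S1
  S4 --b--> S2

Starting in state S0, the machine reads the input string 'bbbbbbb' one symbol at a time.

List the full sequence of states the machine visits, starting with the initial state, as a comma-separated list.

Start: S0
  read 'b': S0 --b--> S1
  read 'b': S1 --b--> S1
  read 'b': S1 --b--> S1
  read 'b': S1 --b--> S1
  read 'b': S1 --b--> S1
  read 'b': S1 --b--> S1
  read 'b': S1 --b--> S1

Answer: S0, S1, S1, S1, S1, S1, S1, S1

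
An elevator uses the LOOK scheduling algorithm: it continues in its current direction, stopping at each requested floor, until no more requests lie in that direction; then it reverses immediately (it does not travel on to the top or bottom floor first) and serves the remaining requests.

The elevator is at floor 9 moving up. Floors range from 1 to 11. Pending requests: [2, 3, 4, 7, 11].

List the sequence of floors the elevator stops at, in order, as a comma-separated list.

Current: 9, moving UP
Serve above first (ascending): [11]
Then reverse, serve below (descending): [7, 4, 3, 2]

Answer: 11, 7, 4, 3, 2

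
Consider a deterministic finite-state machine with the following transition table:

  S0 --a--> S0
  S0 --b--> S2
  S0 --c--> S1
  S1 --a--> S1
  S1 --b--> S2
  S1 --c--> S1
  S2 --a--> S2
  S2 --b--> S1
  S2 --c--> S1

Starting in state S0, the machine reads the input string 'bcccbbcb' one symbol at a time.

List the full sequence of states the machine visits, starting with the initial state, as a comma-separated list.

Answer: S0, S2, S1, S1, S1, S2, S1, S1, S2

Derivation:
Start: S0
  read 'b': S0 --b--> S2
  read 'c': S2 --c--> S1
  read 'c': S1 --c--> S1
  read 'c': S1 --c--> S1
  read 'b': S1 --b--> S2
  read 'b': S2 --b--> S1
  read 'c': S1 --c--> S1
  read 'b': S1 --b--> S2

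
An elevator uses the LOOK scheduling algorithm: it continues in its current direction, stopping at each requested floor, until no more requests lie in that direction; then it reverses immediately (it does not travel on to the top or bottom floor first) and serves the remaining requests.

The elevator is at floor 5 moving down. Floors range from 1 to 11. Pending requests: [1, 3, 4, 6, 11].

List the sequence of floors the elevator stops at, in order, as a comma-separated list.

Answer: 4, 3, 1, 6, 11

Derivation:
Current: 5, moving DOWN
Serve below first (descending): [4, 3, 1]
Then reverse, serve above (ascending): [6, 11]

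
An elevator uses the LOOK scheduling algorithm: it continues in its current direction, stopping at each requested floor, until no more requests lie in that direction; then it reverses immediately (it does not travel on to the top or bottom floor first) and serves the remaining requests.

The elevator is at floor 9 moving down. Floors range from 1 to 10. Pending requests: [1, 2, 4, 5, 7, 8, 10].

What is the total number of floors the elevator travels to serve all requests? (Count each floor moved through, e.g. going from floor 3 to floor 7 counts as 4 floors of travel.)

Start at floor 9 moving down, LOOK stop order: [8, 7, 5, 4, 2, 1, 10]
  9 → 8: |8-9| = 1, total = 1
  8 → 7: |7-8| = 1, total = 2
  7 → 5: |5-7| = 2, total = 4
  5 → 4: |4-5| = 1, total = 5
  4 → 2: |2-4| = 2, total = 7
  2 → 1: |1-2| = 1, total = 8
  1 → 10: |10-1| = 9, total = 17

Answer: 17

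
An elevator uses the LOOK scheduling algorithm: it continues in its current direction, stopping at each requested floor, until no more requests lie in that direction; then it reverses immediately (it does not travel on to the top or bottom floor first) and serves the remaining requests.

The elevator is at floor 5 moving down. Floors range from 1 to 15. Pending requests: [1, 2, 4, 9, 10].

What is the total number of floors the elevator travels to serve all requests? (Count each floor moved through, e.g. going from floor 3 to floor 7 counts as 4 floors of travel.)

Answer: 13

Derivation:
Start at floor 5 moving down, LOOK stop order: [4, 2, 1, 9, 10]
  5 → 4: |4-5| = 1, total = 1
  4 → 2: |2-4| = 2, total = 3
  2 → 1: |1-2| = 1, total = 4
  1 → 9: |9-1| = 8, total = 12
  9 → 10: |10-9| = 1, total = 13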